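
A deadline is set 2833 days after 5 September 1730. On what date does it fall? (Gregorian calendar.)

+365 (one year) → Sep 5, 1731 (2468 left).
+366 (one year; includes Feb 29, 1732) → Sep 5, 1732 (2102 left).
+365 (one year) → Sep 5, 1733 (1737 left).
+365 (one year) → Sep 5, 1734 (1372 left).
+365 (one year) → Sep 5, 1735 (1007 left).
+366 (one year; includes Feb 29, 1736) → Sep 5, 1736 (641 left).
+365 (one year) → Sep 5, 1737 (276 left).
Sep has 30 days: +26 → Oct 1, 1737 (250 left).
Oct has 31 days: +31 → Nov 1, 1737 (219 left).
Nov has 30 days: +30 → Dec 1, 1737 (189 left).
Dec has 31 days: +31 → Jan 1, 1738 (158 left).
Jan has 31 days: +31 → Feb 1, 1738 (127 left).
Feb has 28 days: +28 → Mar 1, 1738 (99 left).
Mar has 31 days: +31 → Apr 1, 1738 (68 left).
Apr has 30 days: +30 → May 1, 1738 (38 left).
May has 31 days: +31 → Jun 1, 1738 (7 left).
+7 → Jun 8, 1738.

June 8, 1738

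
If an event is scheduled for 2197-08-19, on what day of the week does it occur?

Saturday

January 1, 2197 is a Sunday.
Jan 1, 2197 → Feb 1, 2197: 31 days (January has 31).
Feb 1, 2197 → Mar 1, 2197: 28 days (February has 28).
Mar 1, 2197 → Apr 1, 2197: 31 days (March has 31).
Apr 1, 2197 → May 1, 2197: 30 days (April has 30).
May 1, 2197 → Jun 1, 2197: 31 days (May has 31).
Jun 1, 2197 → Jul 1, 2197: 30 days (June has 30).
Jul 1, 2197 → Aug 1, 2197: 31 days (July has 31).
Aug 1, 2197 → Aug 19, 2197: 18 days.
Total: 230 days.
230 mod 7 = 6, so Sunday + 6 = Saturday.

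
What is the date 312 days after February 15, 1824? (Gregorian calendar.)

December 23, 1824

Feb has 29 days: +15 → Mar 1, 1824 (297 left).
Mar has 31 days: +31 → Apr 1, 1824 (266 left).
Apr has 30 days: +30 → May 1, 1824 (236 left).
May has 31 days: +31 → Jun 1, 1824 (205 left).
Jun has 30 days: +30 → Jul 1, 1824 (175 left).
Jul has 31 days: +31 → Aug 1, 1824 (144 left).
Aug has 31 days: +31 → Sep 1, 1824 (113 left).
Sep has 30 days: +30 → Oct 1, 1824 (83 left).
Oct has 31 days: +31 → Nov 1, 1824 (52 left).
Nov has 30 days: +30 → Dec 1, 1824 (22 left).
+22 → Dec 23, 1824.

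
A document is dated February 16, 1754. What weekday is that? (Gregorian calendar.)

Doomsday rule: the anchor day for the 1700s is Sunday. For year 54: 54÷12 = 4 r 6, and 6÷4 = 1, so 4+6+1 = 11.
Sunday + 11 ≡ Thursday — that's 1754's doomsday.
In February the doomsday date is Feb 28 (1754 is not a leap year).
Feb 16 is 12 days before Feb 28; 12 mod 7 = 5, so Thursday − 5 = Saturday.

Saturday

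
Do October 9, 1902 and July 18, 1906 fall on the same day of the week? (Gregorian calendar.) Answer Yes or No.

From Oct 9, 1902 to Jul 18, 1906 is 1378 days.
1378 mod 7 = 6, so they are different weekdays.
(Oct 9, 1902 is a Thursday; Jul 18, 1906 is a Wednesday.)

No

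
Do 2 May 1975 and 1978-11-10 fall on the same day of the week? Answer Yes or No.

Yes

From May 2, 1975 to Nov 10, 1978 is 1288 days.
1288 mod 7 = 0, so they are the same weekday.
(May 2, 1975 is a Friday; Nov 10, 1978 is a Friday.)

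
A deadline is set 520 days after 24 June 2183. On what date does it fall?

+366 (one year; includes Feb 29, 2184) → Jun 24, 2184 (154 left).
Jun has 30 days: +7 → Jul 1, 2184 (147 left).
Jul has 31 days: +31 → Aug 1, 2184 (116 left).
Aug has 31 days: +31 → Sep 1, 2184 (85 left).
Sep has 30 days: +30 → Oct 1, 2184 (55 left).
Oct has 31 days: +31 → Nov 1, 2184 (24 left).
+24 → Nov 25, 2184.

November 25, 2184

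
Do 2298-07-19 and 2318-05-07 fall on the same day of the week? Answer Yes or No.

Yes

From Jul 19, 2298 to May 7, 2318 is 7231 days.
7231 mod 7 = 0, so they are the same weekday.
(Jul 19, 2298 is a Tuesday; May 7, 2318 is a Tuesday.)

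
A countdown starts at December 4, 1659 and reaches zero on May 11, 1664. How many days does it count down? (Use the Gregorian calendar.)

1620

Dec 4, 1659 → Dec 4, 1660: 366 days (Feb 29, 1660 is in that span).
Dec 4, 1660 → Dec 4, 1661: 365 days.
Dec 4, 1661 → Dec 4, 1662: 365 days.
Dec 4, 1662 → Dec 4, 1663: 365 days.
Dec 4, 1663 → Jan 4, 1664: 31 days (December has 31).
Jan 4, 1664 → Feb 4, 1664: 31 days (January has 31).
Feb 4, 1664 → Mar 4, 1664: 29 days (February has 29).
Mar 4, 1664 → Apr 4, 1664: 31 days (March has 31).
Apr 4, 1664 → May 4, 1664: 30 days (April has 30).
May 4, 1664 → May 11, 1664: 7 days.
Total: 1620 days.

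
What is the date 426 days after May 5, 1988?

July 5, 1989

+365 (one year) → May 5, 1989 (61 left).
May has 31 days: +27 → Jun 1, 1989 (34 left).
Jun has 30 days: +30 → Jul 1, 1989 (4 left).
+4 → Jul 5, 1989.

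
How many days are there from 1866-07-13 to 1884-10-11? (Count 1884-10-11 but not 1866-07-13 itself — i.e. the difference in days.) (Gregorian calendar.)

Jul 13, 1866 → Jul 13, 1867: 365 days.
Jul 13, 1867 → Jul 13, 1868: 366 days (Feb 29, 1868 is in that span).
Jul 13, 1868 → Jul 13, 1869: 365 days.
Jul 13, 1869 → Jul 13, 1870: 365 days.
Jul 13, 1870 → Jul 13, 1871: 365 days.
Jul 13, 1871 → Jul 13, 1872: 366 days (Feb 29, 1872 is in that span).
Jul 13, 1872 → Jul 13, 1873: 365 days.
Jul 13, 1873 → Jul 13, 1874: 365 days.
Jul 13, 1874 → Jul 13, 1875: 365 days.
Jul 13, 1875 → Jul 13, 1876: 366 days (Feb 29, 1876 is in that span).
Jul 13, 1876 → Jul 13, 1877: 365 days.
Jul 13, 1877 → Jul 13, 1878: 365 days.
Jul 13, 1878 → Jul 13, 1879: 365 days.
Jul 13, 1879 → Jul 13, 1880: 366 days (Feb 29, 1880 is in that span).
Jul 13, 1880 → Jul 13, 1881: 365 days.
Jul 13, 1881 → Jul 13, 1882: 365 days.
Jul 13, 1882 → Jul 13, 1883: 365 days.
Jul 13, 1883 → Jul 13, 1884: 366 days (Feb 29, 1884 is in that span).
Jul 13, 1884 → Aug 13, 1884: 31 days (July has 31).
Aug 13, 1884 → Sep 13, 1884: 31 days (August has 31).
Sep 13, 1884 → Oct 11, 1884: 28 days.
Total: 6665 days.

6665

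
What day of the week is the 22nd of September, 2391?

Sunday

Doomsday rule: the anchor day for the 2300s is Wednesday. For year 91: 91÷12 = 7 r 7, and 7÷4 = 1, so 7+7+1 = 15.
Wednesday + 15 ≡ Thursday — that's 2391's doomsday.
In September the doomsday date is Sep 5.
Sep 22 is 17 days after Sep 5; 17 mod 7 = 3, so Thursday + 3 = Sunday.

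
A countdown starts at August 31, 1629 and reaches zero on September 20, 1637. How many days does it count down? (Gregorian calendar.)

Aug 31, 1629 → Aug 31, 1630: 365 days.
Aug 31, 1630 → Aug 31, 1631: 365 days.
Aug 31, 1631 → Aug 31, 1632: 366 days (Feb 29, 1632 is in that span).
Aug 31, 1632 → Aug 31, 1633: 365 days.
Aug 31, 1633 → Aug 31, 1634: 365 days.
Aug 31, 1634 → Aug 31, 1635: 365 days.
Aug 31, 1635 → Aug 31, 1636: 366 days (Feb 29, 1636 is in that span).
Aug 31, 1636 → Sep 30, 1636: 30 days (August has 31).
Sep 30, 1636 → Oct 30, 1636: 30 days (September has 30).
Oct 30, 1636 → Nov 30, 1636: 31 days (October has 31).
Nov 30, 1636 → Dec 30, 1636: 30 days (November has 30).
Dec 30, 1636 → Jan 30, 1637: 31 days (December has 31).
Jan 30, 1637 → Feb 28, 1637: 29 days (January has 31).
Feb 28, 1637 → Mar 28, 1637: 28 days (February has 28).
Mar 28, 1637 → Apr 28, 1637: 31 days (March has 31).
Apr 28, 1637 → May 28, 1637: 30 days (April has 30).
May 28, 1637 → Jun 28, 1637: 31 days (May has 31).
Jun 28, 1637 → Jul 28, 1637: 30 days (June has 30).
Jul 28, 1637 → Aug 28, 1637: 31 days (July has 31).
Aug 28, 1637 → Sep 20, 1637: 23 days.
Total: 2942 days.

2942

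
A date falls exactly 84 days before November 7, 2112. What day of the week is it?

Nov 7, 2112 is a Monday.
84 mod 7 = 0, so 84 days before a Monday is Monday − 0 = Monday.

Monday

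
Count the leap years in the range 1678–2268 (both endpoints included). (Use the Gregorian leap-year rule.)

Multiples of 4 in [1678,2268]: 148.
Of those, multiples of 100: 6 (not leap unless ÷400).
Multiples of 400: 1.
Leap years = 148 − 6 + 1 = 143.

143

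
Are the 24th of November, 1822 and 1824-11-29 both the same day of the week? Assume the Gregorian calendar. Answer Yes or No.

From Nov 24, 1822 to Nov 29, 1824 is 736 days.
736 mod 7 = 1, so they are different weekdays.
(Nov 24, 1822 is a Sunday; Nov 29, 1824 is a Monday.)

No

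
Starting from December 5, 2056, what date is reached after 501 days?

April 20, 2058

+365 (one year) → Dec 5, 2057 (136 left).
Dec has 31 days: +27 → Jan 1, 2058 (109 left).
Jan has 31 days: +31 → Feb 1, 2058 (78 left).
Feb has 28 days: +28 → Mar 1, 2058 (50 left).
Mar has 31 days: +31 → Apr 1, 2058 (19 left).
+19 → Apr 20, 2058.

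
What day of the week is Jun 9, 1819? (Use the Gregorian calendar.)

Wednesday

Doomsday rule: the anchor day for the 1800s is Friday. For year 19: 19÷12 = 1 r 7, and 7÷4 = 1, so 1+7+1 = 9.
Friday + 9 ≡ Sunday — that's 1819's doomsday.
In June the doomsday date is Jun 6.
Jun 9 is 3 days after Jun 6; 3 mod 7 = 3, so Sunday + 3 = Wednesday.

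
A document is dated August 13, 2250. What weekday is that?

Doomsday rule: the anchor day for the 2200s is Friday. For year 50: 50÷12 = 4 r 2, and 2÷4 = 0, so 4+2+0 = 6.
Friday + 6 ≡ Thursday — that's 2250's doomsday.
In August the doomsday date is Aug 8.
Aug 13 is 5 days after Aug 8; 5 mod 7 = 5, so Thursday + 5 = Tuesday.

Tuesday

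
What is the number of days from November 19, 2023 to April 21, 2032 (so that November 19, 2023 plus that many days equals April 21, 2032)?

3076

Nov 19, 2023 → Nov 19, 2024: 366 days (Feb 29, 2024 is in that span).
Nov 19, 2024 → Nov 19, 2025: 365 days.
Nov 19, 2025 → Nov 19, 2026: 365 days.
Nov 19, 2026 → Nov 19, 2027: 365 days.
Nov 19, 2027 → Nov 19, 2028: 366 days (Feb 29, 2028 is in that span).
Nov 19, 2028 → Nov 19, 2029: 365 days.
Nov 19, 2029 → Nov 19, 2030: 365 days.
Nov 19, 2030 → Nov 19, 2031: 365 days.
Nov 19, 2031 → Dec 19, 2031: 30 days (November has 30).
Dec 19, 2031 → Jan 19, 2032: 31 days (December has 31).
Jan 19, 2032 → Feb 19, 2032: 31 days (January has 31).
Feb 19, 2032 → Mar 19, 2032: 29 days (February has 29).
Mar 19, 2032 → Apr 19, 2032: 31 days (March has 31).
Apr 19, 2032 → Apr 21, 2032: 2 days.
Total: 3076 days.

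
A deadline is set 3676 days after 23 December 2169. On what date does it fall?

+365 (one year) → Dec 23, 2170 (3311 left).
+365 (one year) → Dec 23, 2171 (2946 left).
+366 (one year; includes Feb 29, 2172) → Dec 23, 2172 (2580 left).
+365 (one year) → Dec 23, 2173 (2215 left).
+365 (one year) → Dec 23, 2174 (1850 left).
+365 (one year) → Dec 23, 2175 (1485 left).
+366 (one year; includes Feb 29, 2176) → Dec 23, 2176 (1119 left).
+365 (one year) → Dec 23, 2177 (754 left).
+365 (one year) → Dec 23, 2178 (389 left).
Dec has 31 days: +9 → Jan 1, 2179 (380 left).
Jan has 31 days: +31 → Feb 1, 2179 (349 left).
Feb has 28 days: +28 → Mar 1, 2179 (321 left).
Mar has 31 days: +31 → Apr 1, 2179 (290 left).
Apr has 30 days: +30 → May 1, 2179 (260 left).
May has 31 days: +31 → Jun 1, 2179 (229 left).
Jun has 30 days: +30 → Jul 1, 2179 (199 left).
Jul has 31 days: +31 → Aug 1, 2179 (168 left).
Aug has 31 days: +31 → Sep 1, 2179 (137 left).
Sep has 30 days: +30 → Oct 1, 2179 (107 left).
Oct has 31 days: +31 → Nov 1, 2179 (76 left).
Nov has 30 days: +30 → Dec 1, 2179 (46 left).
Dec has 31 days: +31 → Jan 1, 2180 (15 left).
+15 → Jan 16, 2180.

January 16, 2180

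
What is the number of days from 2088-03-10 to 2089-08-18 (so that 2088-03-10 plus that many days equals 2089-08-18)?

Mar 10, 2088 → Mar 10, 2089: 365 days.
Mar 10, 2089 → Apr 10, 2089: 31 days (March has 31).
Apr 10, 2089 → May 10, 2089: 30 days (April has 30).
May 10, 2089 → Jun 10, 2089: 31 days (May has 31).
Jun 10, 2089 → Jul 10, 2089: 30 days (June has 30).
Jul 10, 2089 → Aug 10, 2089: 31 days (July has 31).
Aug 10, 2089 → Aug 18, 2089: 8 days.
Total: 526 days.

526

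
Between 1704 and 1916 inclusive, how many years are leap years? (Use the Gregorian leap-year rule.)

Multiples of 4 in [1704,1916]: 54.
Of those, multiples of 100: 2 (not leap unless ÷400).
Multiples of 400: 0.
Leap years = 54 − 2 + 0 = 52.

52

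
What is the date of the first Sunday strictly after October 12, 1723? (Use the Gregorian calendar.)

October 17, 1723

Oct 12, 1723 is a Tuesday.
From Tuesday to the next Sunday is 5 days.
Oct 12, 1723 + 5 = Oct 17, 1723.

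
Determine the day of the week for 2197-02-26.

Doomsday rule: the anchor day for the 2100s is Sunday. For year 97: 97÷12 = 8 r 1, and 1÷4 = 0, so 8+1+0 = 9.
Sunday + 9 ≡ Tuesday — that's 2197's doomsday.
In February the doomsday date is Feb 28 (2197 is not a leap year).
Feb 26 is 2 days before Feb 28; 2 mod 7 = 2, so Tuesday − 2 = Sunday.

Sunday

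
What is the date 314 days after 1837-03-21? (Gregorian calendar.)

Mar has 31 days: +11 → Apr 1, 1837 (303 left).
Apr has 30 days: +30 → May 1, 1837 (273 left).
May has 31 days: +31 → Jun 1, 1837 (242 left).
Jun has 30 days: +30 → Jul 1, 1837 (212 left).
Jul has 31 days: +31 → Aug 1, 1837 (181 left).
Aug has 31 days: +31 → Sep 1, 1837 (150 left).
Sep has 30 days: +30 → Oct 1, 1837 (120 left).
Oct has 31 days: +31 → Nov 1, 1837 (89 left).
Nov has 30 days: +30 → Dec 1, 1837 (59 left).
Dec has 31 days: +31 → Jan 1, 1838 (28 left).
+28 → Jan 29, 1838.

January 29, 1838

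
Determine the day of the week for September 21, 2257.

Monday

Doomsday rule: the anchor day for the 2200s is Friday. For year 57: 57÷12 = 4 r 9, and 9÷4 = 2, so 4+9+2 = 15.
Friday + 15 ≡ Saturday — that's 2257's doomsday.
In September the doomsday date is Sep 5.
Sep 21 is 16 days after Sep 5; 16 mod 7 = 2, so Saturday + 2 = Monday.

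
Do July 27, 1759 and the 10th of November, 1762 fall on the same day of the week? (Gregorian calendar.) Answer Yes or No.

No

From Jul 27, 1759 to Nov 10, 1762 is 1202 days.
1202 mod 7 = 5, so they are different weekdays.
(Jul 27, 1759 is a Friday; Nov 10, 1762 is a Wednesday.)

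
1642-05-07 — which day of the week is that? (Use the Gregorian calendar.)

Wednesday

Doomsday rule: the anchor day for the 1600s is Tuesday. For year 42: 42÷12 = 3 r 6, and 6÷4 = 1, so 3+6+1 = 10.
Tuesday + 10 ≡ Friday — that's 1642's doomsday.
In May the doomsday date is May 9.
May 7 is 2 days before May 9; 2 mod 7 = 2, so Friday − 2 = Wednesday.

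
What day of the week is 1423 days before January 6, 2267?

Friday

First find the weekday of Jan 6, 2267. Doomsday rule: the anchor day for the 2200s is Friday. For year 67: 67÷12 = 5 r 7, and 7÷4 = 1, so 5+7+1 = 13.
Friday + 13 ≡ Thursday — that's 2267's doomsday.
In January the doomsday date is Jan 3 (2267 is not a leap year).
Jan 6 is 3 days after Jan 3; 3 mod 7 = 3, so Thursday + 3 = Sunday.
1423 mod 7 = 2, so 1423 days before a Sunday is Sunday − 2 = Friday.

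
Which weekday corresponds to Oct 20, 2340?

Doomsday rule: the anchor day for the 2300s is Wednesday. For year 40: 40÷12 = 3 r 4, and 4÷4 = 1, so 3+4+1 = 8.
Wednesday + 8 ≡ Thursday — that's 2340's doomsday.
In October the doomsday date is Oct 10.
Oct 20 is 10 days after Oct 10; 10 mod 7 = 3, so Thursday + 3 = Sunday.

Sunday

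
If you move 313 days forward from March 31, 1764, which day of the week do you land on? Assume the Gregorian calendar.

First find the weekday of Mar 31, 1764. Doomsday rule: the anchor day for the 1700s is Sunday. For year 64: 64÷12 = 5 r 4, and 4÷4 = 1, so 5+4+1 = 10.
Sunday + 10 ≡ Wednesday — that's 1764's doomsday.
In March the doomsday date is Mar 14.
Mar 31 is 17 days after Mar 14; 17 mod 7 = 3, so Wednesday + 3 = Saturday.
313 mod 7 = 5, so 313 days after a Saturday is Saturday + 5 = Thursday.

Thursday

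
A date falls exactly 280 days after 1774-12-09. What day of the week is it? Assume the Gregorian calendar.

Friday

Dec 9, 1774 is a Friday.
280 mod 7 = 0, so 280 days after a Friday is Friday + 0 = Friday.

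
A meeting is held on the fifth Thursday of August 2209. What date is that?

August 31, 2209

August 1, 2209 is a Tuesday.
The first Thursday is therefore August 3 (2 days later).
The fifth Thursday is 3 + 4×7 = August 31.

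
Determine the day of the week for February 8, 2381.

Sunday

Doomsday rule: the anchor day for the 2300s is Wednesday. For year 81: 81÷12 = 6 r 9, and 9÷4 = 2, so 6+9+2 = 17.
Wednesday + 17 ≡ Saturday — that's 2381's doomsday.
In February the doomsday date is Feb 28 (2381 is not a leap year).
Feb 8 is 20 days before Feb 28; 20 mod 7 = 6, so Saturday − 6 = Sunday.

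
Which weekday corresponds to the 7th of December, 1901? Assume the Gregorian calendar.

January 1, 1901 is a Tuesday.
Jan 1, 1901 → Feb 1, 1901: 31 days (January has 31).
Feb 1, 1901 → Mar 1, 1901: 28 days (February has 28).
Mar 1, 1901 → Apr 1, 1901: 31 days (March has 31).
Apr 1, 1901 → May 1, 1901: 30 days (April has 30).
May 1, 1901 → Jun 1, 1901: 31 days (May has 31).
Jun 1, 1901 → Jul 1, 1901: 30 days (June has 30).
Jul 1, 1901 → Aug 1, 1901: 31 days (July has 31).
Aug 1, 1901 → Sep 1, 1901: 31 days (August has 31).
Sep 1, 1901 → Oct 1, 1901: 30 days (September has 30).
Oct 1, 1901 → Nov 1, 1901: 31 days (October has 31).
Nov 1, 1901 → Dec 1, 1901: 30 days (November has 30).
Dec 1, 1901 → Dec 7, 1901: 6 days.
Total: 340 days.
340 mod 7 = 4, so Tuesday + 4 = Saturday.

Saturday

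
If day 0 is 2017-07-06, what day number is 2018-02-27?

Jul 6, 2017 → Aug 6, 2017: 31 days (July has 31).
Aug 6, 2017 → Sep 6, 2017: 31 days (August has 31).
Sep 6, 2017 → Oct 6, 2017: 30 days (September has 30).
Oct 6, 2017 → Nov 6, 2017: 31 days (October has 31).
Nov 6, 2017 → Dec 6, 2017: 30 days (November has 30).
Dec 6, 2017 → Jan 6, 2018: 31 days (December has 31).
Jan 6, 2018 → Feb 6, 2018: 31 days (January has 31).
Feb 6, 2018 → Feb 27, 2018: 21 days.
Total: 236 days.

236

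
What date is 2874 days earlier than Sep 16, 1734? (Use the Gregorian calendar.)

−365 (one year) → Sep 16, 1733 (2509 left).
−365 (one year) → Sep 16, 1732 (2144 left).
−366 (one year; includes Feb 29, 1732) → Sep 16, 1731 (1778 left).
−365 (one year) → Sep 16, 1730 (1413 left).
−365 (one year) → Sep 16, 1729 (1048 left).
−365 (one year) → Sep 16, 1728 (683 left).
−366 (one year; includes Feb 29, 1728) → Sep 16, 1727 (317 left).
−16 → Aug 31, 1727 (end of Aug, 31 days; 301 left).
−31 → Jul 31, 1727 (end of Jul, 31 days; 270 left).
−31 → Jun 30, 1727 (end of Jun, 30 days; 239 left).
−30 → May 31, 1727 (end of May, 31 days; 209 left).
−31 → Apr 30, 1727 (end of Apr, 30 days; 178 left).
−30 → Mar 31, 1727 (end of Mar, 31 days; 148 left).
−31 → Feb 28, 1727 (end of Feb, 28 days; 117 left).
−28 → Jan 31, 1727 (end of Jan, 31 days; 89 left).
−31 → Dec 31, 1726 (end of Dec, 31 days; 58 left).
−31 → Nov 30, 1726 (end of Nov, 30 days; 27 left).
−27 → Nov 3, 1726.

November 3, 1726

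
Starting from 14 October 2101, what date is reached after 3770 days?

February 9, 2112

+365 (one year) → Oct 14, 2102 (3405 left).
+365 (one year) → Oct 14, 2103 (3040 left).
+366 (one year; includes Feb 29, 2104) → Oct 14, 2104 (2674 left).
+365 (one year) → Oct 14, 2105 (2309 left).
+365 (one year) → Oct 14, 2106 (1944 left).
+365 (one year) → Oct 14, 2107 (1579 left).
+366 (one year; includes Feb 29, 2108) → Oct 14, 2108 (1213 left).
+365 (one year) → Oct 14, 2109 (848 left).
+365 (one year) → Oct 14, 2110 (483 left).
+365 (one year) → Oct 14, 2111 (118 left).
Oct has 31 days: +18 → Nov 1, 2111 (100 left).
Nov has 30 days: +30 → Dec 1, 2111 (70 left).
Dec has 31 days: +31 → Jan 1, 2112 (39 left).
Jan has 31 days: +31 → Feb 1, 2112 (8 left).
+8 → Feb 9, 2112.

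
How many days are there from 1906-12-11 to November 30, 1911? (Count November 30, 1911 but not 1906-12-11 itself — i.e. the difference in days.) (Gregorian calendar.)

1815

Dec 11, 1906 → Dec 11, 1907: 365 days.
Dec 11, 1907 → Dec 11, 1908: 366 days (Feb 29, 1908 is in that span).
Dec 11, 1908 → Dec 11, 1909: 365 days.
Dec 11, 1909 → Dec 11, 1910: 365 days.
Dec 11, 1910 → Jan 11, 1911: 31 days (December has 31).
Jan 11, 1911 → Feb 11, 1911: 31 days (January has 31).
Feb 11, 1911 → Mar 11, 1911: 28 days (February has 28).
Mar 11, 1911 → Apr 11, 1911: 31 days (March has 31).
Apr 11, 1911 → May 11, 1911: 30 days (April has 30).
May 11, 1911 → Jun 11, 1911: 31 days (May has 31).
Jun 11, 1911 → Jul 11, 1911: 30 days (June has 30).
Jul 11, 1911 → Aug 11, 1911: 31 days (July has 31).
Aug 11, 1911 → Sep 11, 1911: 31 days (August has 31).
Sep 11, 1911 → Oct 11, 1911: 30 days (September has 30).
Oct 11, 1911 → Nov 11, 1911: 31 days (October has 31).
Nov 11, 1911 → Nov 30, 1911: 19 days.
Total: 1815 days.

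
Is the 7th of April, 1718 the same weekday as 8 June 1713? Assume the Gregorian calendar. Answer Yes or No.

From Jun 8, 1713 to Apr 7, 1718 is 1764 days.
1764 mod 7 = 0, so they are the same weekday.
(Jun 8, 1713 is a Thursday; Apr 7, 1718 is a Thursday.)

Yes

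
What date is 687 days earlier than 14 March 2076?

April 27, 2074

−366 (one year; includes Feb 29, 2076) → Mar 14, 2075 (321 left).
−14 → Feb 28, 2075 (end of Feb, 28 days; 307 left).
−28 → Jan 31, 2075 (end of Jan, 31 days; 279 left).
−31 → Dec 31, 2074 (end of Dec, 31 days; 248 left).
−31 → Nov 30, 2074 (end of Nov, 30 days; 217 left).
−30 → Oct 31, 2074 (end of Oct, 31 days; 187 left).
−31 → Sep 30, 2074 (end of Sep, 30 days; 156 left).
−30 → Aug 31, 2074 (end of Aug, 31 days; 126 left).
−31 → Jul 31, 2074 (end of Jul, 31 days; 95 left).
−31 → Jun 30, 2074 (end of Jun, 30 days; 64 left).
−30 → May 31, 2074 (end of May, 31 days; 34 left).
−31 → Apr 30, 2074 (end of Apr, 30 days; 3 left).
−3 → Apr 27, 2074.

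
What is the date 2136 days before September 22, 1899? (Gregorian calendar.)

November 16, 1893

−365 (one year) → Sep 22, 1898 (1771 left).
−365 (one year) → Sep 22, 1897 (1406 left).
−365 (one year) → Sep 22, 1896 (1041 left).
−366 (one year; includes Feb 29, 1896) → Sep 22, 1895 (675 left).
−365 (one year) → Sep 22, 1894 (310 left).
−22 → Aug 31, 1894 (end of Aug, 31 days; 288 left).
−31 → Jul 31, 1894 (end of Jul, 31 days; 257 left).
−31 → Jun 30, 1894 (end of Jun, 30 days; 226 left).
−30 → May 31, 1894 (end of May, 31 days; 196 left).
−31 → Apr 30, 1894 (end of Apr, 30 days; 165 left).
−30 → Mar 31, 1894 (end of Mar, 31 days; 135 left).
−31 → Feb 28, 1894 (end of Feb, 28 days; 104 left).
−28 → Jan 31, 1894 (end of Jan, 31 days; 76 left).
−31 → Dec 31, 1893 (end of Dec, 31 days; 45 left).
−31 → Nov 30, 1893 (end of Nov, 30 days; 14 left).
−14 → Nov 16, 1893.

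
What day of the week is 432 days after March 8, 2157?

Sunday

First find the weekday of Mar 8, 2157. Doomsday rule: the anchor day for the 2100s is Sunday. For year 57: 57÷12 = 4 r 9, and 9÷4 = 2, so 4+9+2 = 15.
Sunday + 15 ≡ Monday — that's 2157's doomsday.
In March the doomsday date is Mar 14.
Mar 8 is 6 days before Mar 14; 6 mod 7 = 6, so Monday − 6 = Tuesday.
432 mod 7 = 5, so 432 days after a Tuesday is Tuesday + 5 = Sunday.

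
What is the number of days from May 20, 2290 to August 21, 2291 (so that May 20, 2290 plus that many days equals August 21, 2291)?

458

May 20, 2290 → May 20, 2291: 365 days.
May 20, 2291 → Jun 20, 2291: 31 days (May has 31).
Jun 20, 2291 → Jul 20, 2291: 30 days (June has 30).
Jul 20, 2291 → Aug 20, 2291: 31 days (July has 31).
Aug 20, 2291 → Aug 21, 2291: 1 days.
Total: 458 days.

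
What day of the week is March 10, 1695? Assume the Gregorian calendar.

Doomsday rule: the anchor day for the 1600s is Tuesday. For year 95: 95÷12 = 7 r 11, and 11÷4 = 2, so 7+11+2 = 20.
Tuesday + 20 ≡ Monday — that's 1695's doomsday.
In March the doomsday date is Mar 14.
Mar 10 is 4 days before Mar 14; 4 mod 7 = 4, so Monday − 4 = Thursday.

Thursday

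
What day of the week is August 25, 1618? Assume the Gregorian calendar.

Doomsday rule: the anchor day for the 1600s is Tuesday. For year 18: 18÷12 = 1 r 6, and 6÷4 = 1, so 1+6+1 = 8.
Tuesday + 8 ≡ Wednesday — that's 1618's doomsday.
In August the doomsday date is Aug 8.
Aug 25 is 17 days after Aug 8; 17 mod 7 = 3, so Wednesday + 3 = Saturday.

Saturday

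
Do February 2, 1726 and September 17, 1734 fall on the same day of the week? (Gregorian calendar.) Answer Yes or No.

From Feb 2, 1726 to Sep 17, 1734 is 3149 days.
3149 mod 7 = 6, so they are different weekdays.
(Feb 2, 1726 is a Saturday; Sep 17, 1734 is a Friday.)

No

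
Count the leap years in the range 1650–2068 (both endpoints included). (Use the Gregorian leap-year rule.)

102

Multiples of 4 in [1650,2068]: 105.
Of those, multiples of 100: 4 (not leap unless ÷400).
Multiples of 400: 1.
Leap years = 105 − 4 + 1 = 102.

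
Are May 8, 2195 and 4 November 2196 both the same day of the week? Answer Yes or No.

Yes

From May 8, 2195 to Nov 4, 2196 is 546 days.
546 mod 7 = 0, so they are the same weekday.
(May 8, 2195 is a Friday; Nov 4, 2196 is a Friday.)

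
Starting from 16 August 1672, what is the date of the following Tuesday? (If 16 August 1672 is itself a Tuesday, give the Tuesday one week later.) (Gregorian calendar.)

Aug 16, 1672 is a Tuesday.
From Tuesday to the next Tuesday is 7 days.
Aug 16, 1672 + 7 = Aug 23, 1672.

August 23, 1672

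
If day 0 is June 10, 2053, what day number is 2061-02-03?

2795

Jun 10, 2053 → Jun 10, 2054: 365 days.
Jun 10, 2054 → Jun 10, 2055: 365 days.
Jun 10, 2055 → Jun 10, 2056: 366 days (Feb 29, 2056 is in that span).
Jun 10, 2056 → Jun 10, 2057: 365 days.
Jun 10, 2057 → Jun 10, 2058: 365 days.
Jun 10, 2058 → Jun 10, 2059: 365 days.
Jun 10, 2059 → Jun 10, 2060: 366 days (Feb 29, 2060 is in that span).
Jun 10, 2060 → Jul 10, 2060: 30 days (June has 30).
Jul 10, 2060 → Aug 10, 2060: 31 days (July has 31).
Aug 10, 2060 → Sep 10, 2060: 31 days (August has 31).
Sep 10, 2060 → Oct 10, 2060: 30 days (September has 30).
Oct 10, 2060 → Nov 10, 2060: 31 days (October has 31).
Nov 10, 2060 → Dec 10, 2060: 30 days (November has 30).
Dec 10, 2060 → Jan 10, 2061: 31 days (December has 31).
Jan 10, 2061 → Feb 3, 2061: 24 days.
Total: 2795 days.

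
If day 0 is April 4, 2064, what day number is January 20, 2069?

1752

Apr 4, 2064 → Apr 4, 2065: 365 days.
Apr 4, 2065 → Apr 4, 2066: 365 days.
Apr 4, 2066 → Apr 4, 2067: 365 days.
Apr 4, 2067 → Apr 4, 2068: 366 days (Feb 29, 2068 is in that span).
Apr 4, 2068 → May 4, 2068: 30 days (April has 30).
May 4, 2068 → Jun 4, 2068: 31 days (May has 31).
Jun 4, 2068 → Jul 4, 2068: 30 days (June has 30).
Jul 4, 2068 → Aug 4, 2068: 31 days (July has 31).
Aug 4, 2068 → Sep 4, 2068: 31 days (August has 31).
Sep 4, 2068 → Oct 4, 2068: 30 days (September has 30).
Oct 4, 2068 → Nov 4, 2068: 31 days (October has 31).
Nov 4, 2068 → Dec 4, 2068: 30 days (November has 30).
Dec 4, 2068 → Jan 4, 2069: 31 days (December has 31).
Jan 4, 2069 → Jan 20, 2069: 16 days.
Total: 1752 days.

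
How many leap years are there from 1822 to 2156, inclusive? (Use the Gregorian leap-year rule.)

82

Multiples of 4 in [1822,2156]: 84.
Of those, multiples of 100: 3 (not leap unless ÷400).
Multiples of 400: 1.
Leap years = 84 − 3 + 1 = 82.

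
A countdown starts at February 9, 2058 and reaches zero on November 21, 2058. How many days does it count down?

Feb 9, 2058 → Mar 9, 2058: 28 days (February has 28).
Mar 9, 2058 → Apr 9, 2058: 31 days (March has 31).
Apr 9, 2058 → May 9, 2058: 30 days (April has 30).
May 9, 2058 → Jun 9, 2058: 31 days (May has 31).
Jun 9, 2058 → Jul 9, 2058: 30 days (June has 30).
Jul 9, 2058 → Aug 9, 2058: 31 days (July has 31).
Aug 9, 2058 → Sep 9, 2058: 31 days (August has 31).
Sep 9, 2058 → Oct 9, 2058: 30 days (September has 30).
Oct 9, 2058 → Nov 9, 2058: 31 days (October has 31).
Nov 9, 2058 → Nov 21, 2058: 12 days.
Total: 285 days.

285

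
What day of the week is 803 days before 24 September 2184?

Sunday

First find the weekday of Sep 24, 2184. Doomsday rule: the anchor day for the 2100s is Sunday. For year 84: 84÷12 = 7 r 0, and 0÷4 = 0, so 7+0+0 = 7.
Sunday + 7 ≡ Sunday — that's 2184's doomsday.
In September the doomsday date is Sep 5.
Sep 24 is 19 days after Sep 5; 19 mod 7 = 5, so Sunday + 5 = Friday.
803 mod 7 = 5, so 803 days before a Friday is Friday − 5 = Sunday.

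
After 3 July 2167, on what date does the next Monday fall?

Jul 3, 2167 is a Friday.
From Friday to the next Monday is 3 days.
Jul 3, 2167 + 3 = Jul 6, 2167.

July 6, 2167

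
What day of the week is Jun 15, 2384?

Doomsday rule: the anchor day for the 2300s is Wednesday. For year 84: 84÷12 = 7 r 0, and 0÷4 = 0, so 7+0+0 = 7.
Wednesday + 7 ≡ Wednesday — that's 2384's doomsday.
In June the doomsday date is Jun 6.
Jun 15 is 9 days after Jun 6; 9 mod 7 = 2, so Wednesday + 2 = Friday.

Friday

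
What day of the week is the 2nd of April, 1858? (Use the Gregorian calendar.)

Friday

January 1, 1858 is a Friday.
Jan 1, 1858 → Feb 1, 1858: 31 days (January has 31).
Feb 1, 1858 → Mar 1, 1858: 28 days (February has 28).
Mar 1, 1858 → Apr 1, 1858: 31 days (March has 31).
Apr 1, 1858 → Apr 2, 1858: 1 days.
Total: 91 days.
91 mod 7 = 0, so Friday + 0 = Friday.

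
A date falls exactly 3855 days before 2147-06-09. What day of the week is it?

Sunday

First find the weekday of Jun 9, 2147. Doomsday rule: the anchor day for the 2100s is Sunday. For year 47: 47÷12 = 3 r 11, and 11÷4 = 2, so 3+11+2 = 16.
Sunday + 16 ≡ Tuesday — that's 2147's doomsday.
In June the doomsday date is Jun 6.
Jun 9 is 3 days after Jun 6; 3 mod 7 = 3, so Tuesday + 3 = Friday.
3855 mod 7 = 5, so 3855 days before a Friday is Friday − 5 = Sunday.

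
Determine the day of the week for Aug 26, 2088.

Thursday

Doomsday rule: the anchor day for the 2000s is Tuesday. For year 88: 88÷12 = 7 r 4, and 4÷4 = 1, so 7+4+1 = 12.
Tuesday + 12 ≡ Sunday — that's 2088's doomsday.
In August the doomsday date is Aug 8.
Aug 26 is 18 days after Aug 8; 18 mod 7 = 4, so Sunday + 4 = Thursday.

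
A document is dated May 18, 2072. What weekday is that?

Doomsday rule: the anchor day for the 2000s is Tuesday. For year 72: 72÷12 = 6 r 0, and 0÷4 = 0, so 6+0+0 = 6.
Tuesday + 6 ≡ Monday — that's 2072's doomsday.
In May the doomsday date is May 9.
May 18 is 9 days after May 9; 9 mod 7 = 2, so Monday + 2 = Wednesday.

Wednesday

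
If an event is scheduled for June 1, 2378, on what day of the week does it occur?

Doomsday rule: the anchor day for the 2300s is Wednesday. For year 78: 78÷12 = 6 r 6, and 6÷4 = 1, so 6+6+1 = 13.
Wednesday + 13 ≡ Tuesday — that's 2378's doomsday.
In June the doomsday date is Jun 6.
Jun 1 is 5 days before Jun 6; 5 mod 7 = 5, so Tuesday − 5 = Thursday.

Thursday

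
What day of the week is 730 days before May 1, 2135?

Friday

First find the weekday of May 1, 2135. Doomsday rule: the anchor day for the 2100s is Sunday. For year 35: 35÷12 = 2 r 11, and 11÷4 = 2, so 2+11+2 = 15.
Sunday + 15 ≡ Monday — that's 2135's doomsday.
In May the doomsday date is May 9.
May 1 is 8 days before May 9; 8 mod 7 = 1, so Monday − 1 = Sunday.
730 mod 7 = 2, so 730 days before a Sunday is Sunday − 2 = Friday.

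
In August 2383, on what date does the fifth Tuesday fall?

August 1, 2383 is a Monday.
The first Tuesday is therefore August 2 (1 days later).
The fifth Tuesday is 2 + 4×7 = August 30.

August 30, 2383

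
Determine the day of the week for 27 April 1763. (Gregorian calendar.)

Doomsday rule: the anchor day for the 1700s is Sunday. For year 63: 63÷12 = 5 r 3, and 3÷4 = 0, so 5+3+0 = 8.
Sunday + 8 ≡ Monday — that's 1763's doomsday.
In April the doomsday date is Apr 4.
Apr 27 is 23 days after Apr 4; 23 mod 7 = 2, so Monday + 2 = Wednesday.

Wednesday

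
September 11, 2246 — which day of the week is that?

Friday

Doomsday rule: the anchor day for the 2200s is Friday. For year 46: 46÷12 = 3 r 10, and 10÷4 = 2, so 3+10+2 = 15.
Friday + 15 ≡ Saturday — that's 2246's doomsday.
In September the doomsday date is Sep 5.
Sep 11 is 6 days after Sep 5; 6 mod 7 = 6, so Saturday + 6 = Friday.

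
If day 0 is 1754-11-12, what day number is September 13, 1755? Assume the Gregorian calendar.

Nov 12, 1754 → Dec 12, 1754: 30 days (November has 30).
Dec 12, 1754 → Jan 12, 1755: 31 days (December has 31).
Jan 12, 1755 → Feb 12, 1755: 31 days (January has 31).
Feb 12, 1755 → Mar 12, 1755: 28 days (February has 28).
Mar 12, 1755 → Apr 12, 1755: 31 days (March has 31).
Apr 12, 1755 → May 12, 1755: 30 days (April has 30).
May 12, 1755 → Jun 12, 1755: 31 days (May has 31).
Jun 12, 1755 → Jul 12, 1755: 30 days (June has 30).
Jul 12, 1755 → Aug 12, 1755: 31 days (July has 31).
Aug 12, 1755 → Sep 12, 1755: 31 days (August has 31).
Sep 12, 1755 → Sep 13, 1755: 1 days.
Total: 305 days.

305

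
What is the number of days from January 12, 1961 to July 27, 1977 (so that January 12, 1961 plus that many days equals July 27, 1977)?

Jan 12, 1961 → Jan 12, 1962: 365 days.
Jan 12, 1962 → Jan 12, 1963: 365 days.
Jan 12, 1963 → Jan 12, 1964: 365 days.
Jan 12, 1964 → Jan 12, 1965: 366 days (Feb 29, 1964 is in that span).
Jan 12, 1965 → Jan 12, 1966: 365 days.
Jan 12, 1966 → Jan 12, 1967: 365 days.
Jan 12, 1967 → Jan 12, 1968: 365 days.
Jan 12, 1968 → Jan 12, 1969: 366 days (Feb 29, 1968 is in that span).
Jan 12, 1969 → Jan 12, 1970: 365 days.
Jan 12, 1970 → Jan 12, 1971: 365 days.
Jan 12, 1971 → Jan 12, 1972: 365 days.
Jan 12, 1972 → Jan 12, 1973: 366 days (Feb 29, 1972 is in that span).
Jan 12, 1973 → Jan 12, 1974: 365 days.
Jan 12, 1974 → Jan 12, 1975: 365 days.
Jan 12, 1975 → Jan 12, 1976: 365 days.
Jan 12, 1976 → Jan 12, 1977: 366 days (Feb 29, 1976 is in that span).
Jan 12, 1977 → Feb 12, 1977: 31 days (January has 31).
Feb 12, 1977 → Mar 12, 1977: 28 days (February has 28).
Mar 12, 1977 → Apr 12, 1977: 31 days (March has 31).
Apr 12, 1977 → May 12, 1977: 30 days (April has 30).
May 12, 1977 → Jun 12, 1977: 31 days (May has 31).
Jun 12, 1977 → Jul 12, 1977: 30 days (June has 30).
Jul 12, 1977 → Jul 27, 1977: 15 days.
Total: 6040 days.

6040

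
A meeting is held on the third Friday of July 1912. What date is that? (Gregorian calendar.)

July 19, 1912

July 1, 1912 is a Monday.
The first Friday is therefore July 5 (4 days later).
The third Friday is 5 + 2×7 = July 19.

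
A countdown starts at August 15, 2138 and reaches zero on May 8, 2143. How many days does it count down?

Aug 15, 2138 → Aug 15, 2139: 365 days.
Aug 15, 2139 → Aug 15, 2140: 366 days (Feb 29, 2140 is in that span).
Aug 15, 2140 → Aug 15, 2141: 365 days.
Aug 15, 2141 → Aug 15, 2142: 365 days.
Aug 15, 2142 → Sep 15, 2142: 31 days (August has 31).
Sep 15, 2142 → Oct 15, 2142: 30 days (September has 30).
Oct 15, 2142 → Nov 15, 2142: 31 days (October has 31).
Nov 15, 2142 → Dec 15, 2142: 30 days (November has 30).
Dec 15, 2142 → Jan 15, 2143: 31 days (December has 31).
Jan 15, 2143 → Feb 15, 2143: 31 days (January has 31).
Feb 15, 2143 → Mar 15, 2143: 28 days (February has 28).
Mar 15, 2143 → Apr 15, 2143: 31 days (March has 31).
Apr 15, 2143 → May 8, 2143: 23 days.
Total: 1727 days.

1727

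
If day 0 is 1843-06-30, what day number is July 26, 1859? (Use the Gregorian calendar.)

Jun 30, 1843 → Jun 30, 1844: 366 days (Feb 29, 1844 is in that span).
Jun 30, 1844 → Jun 30, 1845: 365 days.
Jun 30, 1845 → Jun 30, 1846: 365 days.
Jun 30, 1846 → Jun 30, 1847: 365 days.
Jun 30, 1847 → Jun 30, 1848: 366 days (Feb 29, 1848 is in that span).
Jun 30, 1848 → Jun 30, 1849: 365 days.
Jun 30, 1849 → Jun 30, 1850: 365 days.
Jun 30, 1850 → Jun 30, 1851: 365 days.
Jun 30, 1851 → Jun 30, 1852: 366 days (Feb 29, 1852 is in that span).
Jun 30, 1852 → Jun 30, 1853: 365 days.
Jun 30, 1853 → Jun 30, 1854: 365 days.
Jun 30, 1854 → Jun 30, 1855: 365 days.
Jun 30, 1855 → Jun 30, 1856: 366 days (Feb 29, 1856 is in that span).
Jun 30, 1856 → Jun 30, 1857: 365 days.
Jun 30, 1857 → Jun 30, 1858: 365 days.
Jun 30, 1858 → Jul 30, 1858: 30 days (June has 30).
Jul 30, 1858 → Aug 30, 1858: 31 days (July has 31).
Aug 30, 1858 → Sep 30, 1858: 31 days (August has 31).
Sep 30, 1858 → Oct 30, 1858: 30 days (September has 30).
Oct 30, 1858 → Nov 30, 1858: 31 days (October has 31).
Nov 30, 1858 → Dec 30, 1858: 30 days (November has 30).
Dec 30, 1858 → Jan 30, 1859: 31 days (December has 31).
Jan 30, 1859 → Feb 28, 1859: 29 days (January has 31).
Feb 28, 1859 → Mar 28, 1859: 28 days (February has 28).
Mar 28, 1859 → Apr 28, 1859: 31 days (March has 31).
Apr 28, 1859 → May 28, 1859: 30 days (April has 30).
May 28, 1859 → Jun 28, 1859: 31 days (May has 31).
Jun 28, 1859 → Jul 26, 1859: 28 days.
Total: 5870 days.

5870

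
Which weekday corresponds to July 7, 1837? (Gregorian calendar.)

Doomsday rule: the anchor day for the 1800s is Friday. For year 37: 37÷12 = 3 r 1, and 1÷4 = 0, so 3+1+0 = 4.
Friday + 4 ≡ Tuesday — that's 1837's doomsday.
In July the doomsday date is Jul 11.
Jul 7 is 4 days before Jul 11; 4 mod 7 = 4, so Tuesday − 4 = Friday.

Friday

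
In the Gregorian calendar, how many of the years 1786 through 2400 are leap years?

149

Multiples of 4 in [1786,2400]: 154.
Of those, multiples of 100: 7 (not leap unless ÷400).
Multiples of 400: 2.
Leap years = 154 − 7 + 2 = 149.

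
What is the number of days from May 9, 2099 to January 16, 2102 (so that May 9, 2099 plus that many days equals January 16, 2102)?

982

May 9, 2099 → May 9, 2100: 365 days.
May 9, 2100 → May 9, 2101: 365 days.
May 9, 2101 → Jun 9, 2101: 31 days (May has 31).
Jun 9, 2101 → Jul 9, 2101: 30 days (June has 30).
Jul 9, 2101 → Aug 9, 2101: 31 days (July has 31).
Aug 9, 2101 → Sep 9, 2101: 31 days (August has 31).
Sep 9, 2101 → Oct 9, 2101: 30 days (September has 30).
Oct 9, 2101 → Nov 9, 2101: 31 days (October has 31).
Nov 9, 2101 → Dec 9, 2101: 30 days (November has 30).
Dec 9, 2101 → Jan 9, 2102: 31 days (December has 31).
Jan 9, 2102 → Jan 16, 2102: 7 days.
Total: 982 days.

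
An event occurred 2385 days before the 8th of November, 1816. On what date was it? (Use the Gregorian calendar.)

April 29, 1810

−366 (one year; includes Feb 29, 1816) → Nov 8, 1815 (2019 left).
−365 (one year) → Nov 8, 1814 (1654 left).
−365 (one year) → Nov 8, 1813 (1289 left).
−365 (one year) → Nov 8, 1812 (924 left).
−366 (one year; includes Feb 29, 1812) → Nov 8, 1811 (558 left).
−365 (one year) → Nov 8, 1810 (193 left).
−8 → Oct 31, 1810 (end of Oct, 31 days; 185 left).
−31 → Sep 30, 1810 (end of Sep, 30 days; 154 left).
−30 → Aug 31, 1810 (end of Aug, 31 days; 124 left).
−31 → Jul 31, 1810 (end of Jul, 31 days; 93 left).
−31 → Jun 30, 1810 (end of Jun, 30 days; 62 left).
−30 → May 31, 1810 (end of May, 31 days; 32 left).
−31 → Apr 30, 1810 (end of Apr, 30 days; 1 left).
−1 → Apr 29, 1810.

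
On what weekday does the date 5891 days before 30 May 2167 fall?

First find the weekday of May 30, 2167. Doomsday rule: the anchor day for the 2100s is Sunday. For year 67: 67÷12 = 5 r 7, and 7÷4 = 1, so 5+7+1 = 13.
Sunday + 13 ≡ Saturday — that's 2167's doomsday.
In May the doomsday date is May 9.
May 30 is 21 days after May 9; 21 mod 7 = 0, so Saturday + 0 = Saturday.
5891 mod 7 = 4, so 5891 days before a Saturday is Saturday − 4 = Tuesday.

Tuesday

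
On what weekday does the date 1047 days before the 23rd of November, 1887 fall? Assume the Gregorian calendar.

Nov 23, 1887 is a Wednesday.
1047 mod 7 = 4, so 1047 days before a Wednesday is Wednesday − 4 = Saturday.

Saturday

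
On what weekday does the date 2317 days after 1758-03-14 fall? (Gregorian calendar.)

First find the weekday of Mar 14, 1758. Doomsday rule: the anchor day for the 1700s is Sunday. For year 58: 58÷12 = 4 r 10, and 10÷4 = 2, so 4+10+2 = 16.
Sunday + 16 ≡ Tuesday — that's 1758's doomsday.
In March the doomsday date is Mar 14.
Mar 14 is the doomsday itself: Tuesday.
2317 mod 7 = 0, so 2317 days after a Tuesday is Tuesday + 0 = Tuesday.

Tuesday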